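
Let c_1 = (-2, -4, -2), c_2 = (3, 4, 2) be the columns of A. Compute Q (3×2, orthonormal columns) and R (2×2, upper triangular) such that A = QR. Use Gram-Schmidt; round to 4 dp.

Q = [[-0.4082, 0.9129], [-0.8165, -0.3651], [-0.4082, -0.1826]], R = [[4.8990, -5.3072], [0.0000, 0.9129]]

c_1 = (-2, -4, -2); ‖c_1‖ = 4.8990, so e_1 = (-0.4082, -0.8165, -0.4082).
e_1·c_2 = (-0.4082)·3 + (-0.8165)·4 + (-0.4082)·2 = -5.3072.
u_2 = c_2 + 5.3072·e_1 = (0.8333, -0.3333, -0.1667).
‖u_2‖ = 0.9129, so e_2 = (0.9129, -0.3651, -0.1826).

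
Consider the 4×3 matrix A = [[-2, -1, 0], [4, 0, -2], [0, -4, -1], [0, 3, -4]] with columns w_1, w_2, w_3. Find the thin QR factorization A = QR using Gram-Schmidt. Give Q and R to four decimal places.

w_1 = (-2, 4, 0, 0); ‖w_1‖ = 4.4721, so e_1 = (-0.4472, 0.8944, 0.0000, 0.0000).
e_1·w_2 = (-0.4472)·(-1) + 0.8944·0 + 0.0000·(-4) + 0.0000·3 = 0.4472.
u_2 = w_2 − 0.4472·e_1 = (-0.8000, -0.4000, -4.0000, 3.0000).
‖u_2‖ = 5.0794, so e_2 = (-0.1575, -0.0787, -0.7875, 0.5906).
e_1·w_3 = (-0.4472)·0 + 0.8944·(-2) + 0.0000·(-1) + 0.0000·(-4) = -1.7889; e_2·w_3 = (-0.1575)·0 + (-0.0787)·(-2) + (-0.7875)·(-1) + 0.5906·(-4) = -1.4175.
u_3 = w_3 + 1.7889·e_1 + 1.4175·e_2 = (-1.0233, -0.5116, -2.1163, -3.1628).
‖u_3‖ = 3.9738, so e_3 = (-0.2575, -0.1288, -0.5326, -0.7959).

Q = [[-0.4472, -0.1575, -0.2575], [0.8944, -0.0787, -0.1288], [0.0000, -0.7875, -0.5326], [0.0000, 0.5906, -0.7959]], R = [[4.4721, 0.4472, -1.7889], [0.0000, 5.0794, -1.4175], [0.0000, 0.0000, 3.9738]]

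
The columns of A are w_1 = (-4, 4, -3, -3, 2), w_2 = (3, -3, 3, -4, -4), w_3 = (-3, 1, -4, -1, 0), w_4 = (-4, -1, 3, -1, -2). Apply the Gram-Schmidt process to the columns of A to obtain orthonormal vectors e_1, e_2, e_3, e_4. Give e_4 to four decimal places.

e_4 = (-0.7927, -0.1757, 0.5119, 0.1549, -0.2338)

w_1 = (-4, 4, -3, -3, 2); ‖w_1‖ = 7.3485, so e_1 = (-0.5443, 0.5443, -0.4082, -0.4082, 0.2722).
e_1·w_2 = (-0.5443)·3 + 0.5443·(-3) + (-0.4082)·3 + (-0.4082)·(-4) + 0.2722·(-4) = -3.9464.
u_2 = w_2 + 3.9464·e_1 = (0.8519, -0.8519, 1.3889, -5.6111, -2.9259).
‖u_2‖ = 6.5898, so e_2 = (0.1293, -0.1293, 0.2108, -0.8515, -0.4440).
e_1·w_3 = (-0.5443)·(-3) + 0.5443·1 + (-0.4082)·(-4) + (-0.4082)·(-1) + 0.2722·0 = 4.2186; e_2·w_3 = 0.1293·(-3) + (-0.1293)·1 + 0.2108·(-4) + (-0.8515)·(-1) + (-0.4440)·0 = -0.5086.
u_3 = w_3 − 4.2186·e_1 + 0.5086·e_2 = (-0.6380, -1.3620, -2.1706, 0.2891, -1.3740).
‖u_3‖ = 2.9908, so e_3 = (-0.2133, -0.4554, -0.7257, 0.0967, -0.4594).
e_1·w_4 = (-0.5443)·(-4) + 0.5443·(-1) + (-0.4082)·3 + (-0.4082)·(-1) + 0.2722·(-2) = 0.2722; e_2·w_4 = 0.1293·(-4) + (-0.1293)·(-1) + 0.2108·3 + (-0.8515)·(-1) + (-0.4440)·(-2) = 1.9840; e_3·w_4 = (-0.2133)·(-4) + (-0.4554)·(-1) + (-0.7257)·3 + 0.0967·(-1) + (-0.4594)·(-2) = -0.0465.
u_4 = w_4 − 0.2722·e_1 − 1.9840·e_2 + 0.0465·e_3 = (-4.1182, -0.9129, 2.6592, 0.8049, -1.2145).
‖u_4‖ = 5.1950, so e_4 = (-0.7927, -0.1757, 0.5119, 0.1549, -0.2338).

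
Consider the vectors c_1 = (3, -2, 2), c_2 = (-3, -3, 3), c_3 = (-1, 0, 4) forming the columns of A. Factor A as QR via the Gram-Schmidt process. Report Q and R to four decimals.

c_1 = (3, -2, 2); ‖c_1‖ = 4.1231, so e_1 = (0.7276, -0.4851, 0.4851).
e_1·c_2 = 0.7276·(-3) + (-0.4851)·(-3) + 0.4851·3 = 0.7276.
u_2 = c_2 − 0.7276·e_1 = (-3.5294, -2.6471, 2.6471).
‖u_2‖ = 5.1450, so e_2 = (-0.6860, -0.5145, 0.5145).
e_1·c_3 = 0.7276·(-1) + (-0.4851)·0 + 0.4851·4 = 1.2127; e_2·c_3 = (-0.6860)·(-1) + (-0.5145)·0 + 0.5145·4 = 2.7440.
u_3 = c_3 − 1.2127·e_1 − 2.7440·e_2 = (0.0000, 2.0000, 2.0000).
‖u_3‖ = 2.8284, so e_3 = (0.0000, 0.7071, 0.7071).

Q = [[0.7276, -0.6860, 0.0000], [-0.4851, -0.5145, 0.7071], [0.4851, 0.5145, 0.7071]], R = [[4.1231, 0.7276, 1.2127], [0.0000, 5.1450, 2.7440], [0.0000, 0.0000, 2.8284]]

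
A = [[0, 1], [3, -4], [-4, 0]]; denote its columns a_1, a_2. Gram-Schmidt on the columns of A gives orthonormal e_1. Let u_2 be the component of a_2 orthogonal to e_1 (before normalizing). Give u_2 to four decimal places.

e_1 = a_1/‖a_1‖ = (0, 3, -4)/5.0000 = (0.0000, 0.6000, -0.8000).
r_{12} = e_1·a_2 = -2.4000.
u_2 = a_2 + 2.4000·e_1 = (1.0000, -2.5600, -1.9200).

u_2 = (1.0000, -2.5600, -1.9200)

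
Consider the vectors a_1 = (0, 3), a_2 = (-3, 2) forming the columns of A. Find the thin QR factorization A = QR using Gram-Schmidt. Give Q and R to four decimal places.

a_1 = (0, 3); ‖a_1‖ = 3.0000, so q_1 = (0.0000, 1.0000).
q_1·a_2 = 0.0000·(-3) + 1.0000·2 = 2.0000.
u_2 = a_2 − 2.0000·q_1 = (-3.0000, 0.0000).
‖u_2‖ = 3.0000, so q_2 = (-1.0000, 0.0000).

Q = [[0.0000, -1.0000], [1.0000, 0.0000]], R = [[3.0000, 2.0000], [0.0000, 3.0000]]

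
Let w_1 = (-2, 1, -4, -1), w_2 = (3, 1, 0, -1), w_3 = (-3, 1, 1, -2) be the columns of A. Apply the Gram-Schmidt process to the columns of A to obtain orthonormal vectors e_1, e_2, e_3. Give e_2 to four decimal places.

w_1 = (-2, 1, -4, -1); ‖w_1‖ = 4.6904, so e_1 = (-0.4264, 0.2132, -0.8528, -0.2132).
e_1·w_2 = (-0.4264)·3 + 0.2132·1 + (-0.8528)·0 + (-0.2132)·(-1) = -0.8528.
u_2 = w_2 + 0.8528·e_1 = (2.6364, 1.1818, -0.7273, -1.1818).
‖u_2‖ = 3.2051, so e_2 = (0.8226, 0.3687, -0.2269, -0.3687).

e_2 = (0.8226, 0.3687, -0.2269, -0.3687)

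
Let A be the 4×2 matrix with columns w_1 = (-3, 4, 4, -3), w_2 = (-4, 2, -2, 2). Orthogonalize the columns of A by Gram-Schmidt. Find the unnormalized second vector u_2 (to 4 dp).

w_1 = (-3, 4, 4, -3); ‖w_1‖ = 7.0711, so q_1 = (-0.4243, 0.5657, 0.5657, -0.4243).
q_1·w_2 = (-0.4243)·(-4) + 0.5657·2 + 0.5657·(-2) + (-0.4243)·2 = 0.8485.
u_2 = w_2 − 0.8485·q_1 = (-3.6400, 1.5200, -2.4800, 2.3600).

u_2 = (-3.6400, 1.5200, -2.4800, 2.3600)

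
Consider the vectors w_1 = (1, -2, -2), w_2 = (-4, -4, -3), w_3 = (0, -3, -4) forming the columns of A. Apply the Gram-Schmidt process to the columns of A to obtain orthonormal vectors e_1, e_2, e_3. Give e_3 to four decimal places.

e_3 = (-0.1219, 0.6707, -0.7317)

w_1 = (1, -2, -2); ‖w_1‖ = 3.0000, so e_1 = (0.3333, -0.6667, -0.6667).
e_1·w_2 = 0.3333·(-4) + (-0.6667)·(-4) + (-0.6667)·(-3) = 3.3333.
u_2 = w_2 − 3.3333·e_1 = (-5.1111, -1.7778, -0.7778).
‖u_2‖ = 5.4671, so e_2 = (-0.9349, -0.3252, -0.1423).
e_1·w_3 = 0.3333·0 + (-0.6667)·(-3) + (-0.6667)·(-4) = 4.6667; e_2·w_3 = (-0.9349)·0 + (-0.3252)·(-3) + (-0.1423)·(-4) = 1.5446.
u_3 = w_3 − 4.6667·e_1 − 1.5446·e_2 = (-0.1115, 0.6134, -0.6691).
‖u_3‖ = 0.9146, so e_3 = (-0.1219, 0.6707, -0.7317).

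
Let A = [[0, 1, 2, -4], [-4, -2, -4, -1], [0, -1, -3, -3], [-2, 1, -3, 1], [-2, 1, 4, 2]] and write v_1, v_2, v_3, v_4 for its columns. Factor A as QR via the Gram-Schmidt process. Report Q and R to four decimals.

Q = [[0.0000, 0.3693, 0.0783, -0.8860], [-0.8165, -0.4924, 0.0870, -0.1174], [0.0000, -0.3693, -0.2698, -0.4165], [-0.4082, 0.4924, -0.7572, 0.1266], [-0.4082, 0.4924, 0.5832, 0.1082]], R = [[4.8990, 0.8165, 2.8577, -0.4082], [0.0000, 2.7080, 4.3082, 1.6002], [0.0000, 0.0000, 5.2223, 0.8182], [0.0000, 0.0000, 0.0000, 5.2539]]

v_1 = (0, -4, 0, -2, -2); ‖v_1‖ = 4.8990, so e_1 = (0.0000, -0.8165, 0.0000, -0.4082, -0.4082).
e_1·v_2 = 0.0000·1 + (-0.8165)·(-2) + 0.0000·(-1) + (-0.4082)·1 + (-0.4082)·1 = 0.8165.
u_2 = v_2 − 0.8165·e_1 = (1.0000, -1.3333, -1.0000, 1.3333, 1.3333).
‖u_2‖ = 2.7080, so e_2 = (0.3693, -0.4924, -0.3693, 0.4924, 0.4924).
e_1·v_3 = 0.0000·2 + (-0.8165)·(-4) + 0.0000·(-3) + (-0.4082)·(-3) + (-0.4082)·4 = 2.8577; e_2·v_3 = 0.3693·2 + (-0.4924)·(-4) + (-0.3693)·(-3) + 0.4924·(-3) + 0.4924·4 = 4.3082.
u_3 = v_3 − 2.8577·e_1 − 4.3082·e_2 = (0.4091, 0.4545, -1.4091, -3.9545, 3.0455).
‖u_3‖ = 5.2223, so e_3 = (0.0783, 0.0870, -0.2698, -0.7572, 0.5832).
e_1·v_4 = 0.0000·(-4) + (-0.8165)·(-1) + 0.0000·(-3) + (-0.4082)·1 + (-0.4082)·2 = -0.4082; e_2·v_4 = 0.3693·(-4) + (-0.4924)·(-1) + (-0.3693)·(-3) + 0.4924·1 + 0.4924·2 = 1.6002; e_3·v_4 = 0.0783·(-4) + 0.0870·(-1) + (-0.2698)·(-3) + (-0.7572)·1 + 0.5832·2 = 0.8182.
u_4 = v_4 + 0.4082·e_1 − 1.6002·e_2 − 0.8182·e_3 = (-4.6550, -0.6167, -2.1883, 0.6650, 0.5683).
‖u_4‖ = 5.2539, so e_4 = (-0.8860, -0.1174, -0.4165, 0.1266, 0.1082).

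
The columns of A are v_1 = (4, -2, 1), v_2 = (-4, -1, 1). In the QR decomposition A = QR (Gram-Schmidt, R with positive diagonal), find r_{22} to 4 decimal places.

r_{22} = 3.1547

v_1 = (4, -2, 1); ‖v_1‖ = 4.5826, so q_1 = (0.8729, -0.4364, 0.2182).
q_1·v_2 = 0.8729·(-4) + (-0.4364)·(-1) + 0.2182·1 = -2.8368.
u_2 = v_2 + 2.8368·q_1 = (-1.5238, -2.2381, 1.6190).
r_{22} = ‖u_2‖ = 3.1547.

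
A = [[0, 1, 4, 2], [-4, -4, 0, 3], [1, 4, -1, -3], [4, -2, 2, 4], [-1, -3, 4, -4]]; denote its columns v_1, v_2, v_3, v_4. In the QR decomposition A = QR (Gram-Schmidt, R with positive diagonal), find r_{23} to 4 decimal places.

v_1 = (0, -4, 1, 4, -1); ‖v_1‖ = 5.8310, so q_1 = (0.0000, -0.6860, 0.1715, 0.6860, -0.1715).
q_1·v_2 = 0.0000·1 + (-0.6860)·(-4) + 0.1715·4 + 0.6860·(-2) + (-0.1715)·(-3) = 2.5725.
u_2 = v_2 − 2.5725·q_1 = (1.0000, -2.2353, 3.5588, -3.7647, -2.5588).
‖u_2‖ = 6.2755, so q_2 = (0.1593, -0.3562, 0.5671, -0.5999, -0.4077).
r_{23} = q_2·v_3 = -2.7605.

r_{23} = -2.7605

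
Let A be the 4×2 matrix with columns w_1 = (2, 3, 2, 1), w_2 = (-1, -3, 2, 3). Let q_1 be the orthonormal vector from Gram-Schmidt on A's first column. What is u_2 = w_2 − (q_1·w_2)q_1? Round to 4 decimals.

u_2 = (-0.5556, -2.3333, 2.4444, 3.2222)

w_1 = (2, 3, 2, 1); ‖w_1‖ = 4.2426, so q_1 = (0.4714, 0.7071, 0.4714, 0.2357).
q_1·w_2 = 0.4714·(-1) + 0.7071·(-3) + 0.4714·2 + 0.2357·3 = -0.9428.
u_2 = w_2 + 0.9428·q_1 = (-0.5556, -2.3333, 2.4444, 3.2222).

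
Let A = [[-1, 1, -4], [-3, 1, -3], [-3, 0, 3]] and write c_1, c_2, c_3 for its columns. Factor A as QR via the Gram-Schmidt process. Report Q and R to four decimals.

c_1 = (-1, -3, -3); ‖c_1‖ = 4.3589, so q_1 = (-0.2294, -0.6882, -0.6882).
q_1·c_2 = (-0.2294)·1 + (-0.6882)·1 + (-0.6882)·0 = -0.9177.
u_2 = c_2 + 0.9177·q_1 = (0.7895, 0.3684, -0.6316).
‖u_2‖ = 1.0761, so q_2 = (0.7337, 0.3424, -0.5869).
q_1·c_3 = (-0.2294)·(-4) + (-0.6882)·(-3) + (-0.6882)·3 = 0.9177; q_2·c_3 = 0.7337·(-4) + 0.3424·(-3) + (-0.5869)·3 = -5.7227.
u_3 = c_3 − 0.9177·q_1 + 5.7227·q_2 = (0.4091, -0.4091, 0.2727).
‖u_3‖ = 0.6396, so q_3 = (0.6396, -0.6396, 0.4264).

Q = [[-0.2294, 0.7337, 0.6396], [-0.6882, 0.3424, -0.6396], [-0.6882, -0.5869, 0.4264]], R = [[4.3589, -0.9177, 0.9177], [0.0000, 1.0761, -5.7227], [0.0000, 0.0000, 0.6396]]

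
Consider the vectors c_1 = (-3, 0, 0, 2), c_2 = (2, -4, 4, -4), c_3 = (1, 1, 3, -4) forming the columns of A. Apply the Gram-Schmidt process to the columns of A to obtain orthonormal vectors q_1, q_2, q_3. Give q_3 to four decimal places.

q_1 = c_1/‖c_1‖ = (-3, 0, 0, 2)/3.6056 = (-0.8321, 0.0000, 0.0000, 0.5547).
r_{12} = q_1·c_2 = -3.8829.
u_2 = c_2 + 3.8829·q_1 = (-1.2308, -4.0000, 4.0000, -1.8462).
‖u_2‖ = 6.0764, so q_2 = (-0.2025, -0.6583, 0.6583, -0.3038).
r_{13} = q_1·c_3 = -3.0509; r_{23} = q_2·c_3 = 2.3293.
u_3 = c_3 + 3.0509·q_1 − 2.3293·q_2 = (-1.0667, 2.5333, 1.4667, -1.6000).
‖u_3‖ = 3.5024, so q_3 = (-0.3046, 0.7233, 0.4188, -0.4568).

q_3 = (-0.3046, 0.7233, 0.4188, -0.4568)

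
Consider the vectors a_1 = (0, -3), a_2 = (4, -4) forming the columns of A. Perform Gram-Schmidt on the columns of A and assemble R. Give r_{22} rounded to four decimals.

a_1 = (0, -3); ‖a_1‖ = 3.0000, so e_1 = (0.0000, -1.0000).
e_1·a_2 = 0.0000·4 + (-1.0000)·(-4) = 4.0000.
u_2 = a_2 − 4.0000·e_1 = (4.0000, 0.0000).
r_{22} = ‖u_2‖ = 4.0000.

r_{22} = 4.0000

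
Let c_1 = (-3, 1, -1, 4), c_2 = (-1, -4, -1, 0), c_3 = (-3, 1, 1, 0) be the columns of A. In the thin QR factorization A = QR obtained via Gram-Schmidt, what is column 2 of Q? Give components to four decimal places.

c_1 = (-3, 1, -1, 4); ‖c_1‖ = 5.1962, so e_1 = (-0.5774, 0.1925, -0.1925, 0.7698).
e_1·c_2 = (-0.5774)·(-1) + 0.1925·(-4) + (-0.1925)·(-1) + 0.7698·0 = 0.0000.
u_2 = c_2 + 0.0000·e_1 = (-1.0000, -4.0000, -1.0000, 0.0000).
‖u_2‖ = 4.2426, so e_2 = (-0.2357, -0.9428, -0.2357, 0.0000).

e_2 = (-0.2357, -0.9428, -0.2357, 0.0000)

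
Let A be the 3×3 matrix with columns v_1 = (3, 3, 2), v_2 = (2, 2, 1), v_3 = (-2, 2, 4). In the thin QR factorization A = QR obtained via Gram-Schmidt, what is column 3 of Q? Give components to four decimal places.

q_3 = (-0.7071, 0.7071, 0.0000)

v_1 = (3, 3, 2); ‖v_1‖ = 4.6904, so q_1 = (0.6396, 0.6396, 0.4264).
q_1·v_2 = 0.6396·2 + 0.6396·2 + 0.4264·1 = 2.9848.
u_2 = v_2 − 2.9848·q_1 = (0.0909, 0.0909, -0.2727).
‖u_2‖ = 0.3015, so q_2 = (0.3015, 0.3015, -0.9045).
q_1·v_3 = 0.6396·(-2) + 0.6396·2 + 0.4264·4 = 1.7056; q_2·v_3 = 0.3015·(-2) + 0.3015·2 + (-0.9045)·4 = -3.6181.
u_3 = v_3 − 1.7056·q_1 + 3.6181·q_2 = (-2.0000, 2.0000, 0.0000).
‖u_3‖ = 2.8284, so q_3 = (-0.7071, 0.7071, 0.0000).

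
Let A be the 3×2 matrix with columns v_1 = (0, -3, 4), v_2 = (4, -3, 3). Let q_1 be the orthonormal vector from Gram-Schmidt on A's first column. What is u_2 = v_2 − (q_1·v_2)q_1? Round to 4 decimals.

u_2 = (4.0000, -0.4800, -0.3600)

v_1 = (0, -3, 4); ‖v_1‖ = 5.0000, so q_1 = (0.0000, -0.6000, 0.8000).
q_1·v_2 = 0.0000·4 + (-0.6000)·(-3) + 0.8000·3 = 4.2000.
u_2 = v_2 − 4.2000·q_1 = (4.0000, -0.4800, -0.3600).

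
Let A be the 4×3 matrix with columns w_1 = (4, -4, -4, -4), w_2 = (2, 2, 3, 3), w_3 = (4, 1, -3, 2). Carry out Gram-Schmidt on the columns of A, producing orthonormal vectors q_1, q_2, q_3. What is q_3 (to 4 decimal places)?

w_1 = (4, -4, -4, -4); ‖w_1‖ = 8.0000, so q_1 = (0.5000, -0.5000, -0.5000, -0.5000).
q_1·w_2 = 0.5000·2 + (-0.5000)·2 + (-0.5000)·3 + (-0.5000)·3 = -3.0000.
u_2 = w_2 + 3.0000·q_1 = (3.5000, 0.5000, 1.5000, 1.5000).
‖u_2‖ = 4.1231, so q_2 = (0.8489, 0.1213, 0.3638, 0.3638).
q_1·w_3 = 0.5000·4 + (-0.5000)·1 + (-0.5000)·(-3) + (-0.5000)·2 = 2.0000; q_2·w_3 = 0.8489·4 + 0.1213·1 + 0.3638·(-3) + 0.3638·2 = 3.1530.
u_3 = w_3 − 2.0000·q_1 − 3.1530·q_2 = (0.3235, 1.6176, -3.1471, 1.8529).
‖u_3‖ = 4.0073, so q_3 = (0.0807, 0.4037, -0.7853, 0.4624).

q_3 = (0.0807, 0.4037, -0.7853, 0.4624)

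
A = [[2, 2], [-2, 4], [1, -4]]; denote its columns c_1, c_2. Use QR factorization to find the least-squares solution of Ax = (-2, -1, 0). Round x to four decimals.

x = (-0.5231, -0.3385)

c_1 = (2, -2, 1); ‖c_1‖ = 3.0000, so e_1 = (0.6667, -0.6667, 0.3333).
e_1·c_2 = 0.6667·2 + (-0.6667)·4 + 0.3333·(-4) = -2.6667.
u_2 = c_2 + 2.6667·e_1 = (3.7778, 2.2222, -3.1111).
‖u_2‖ = 5.3748, so e_2 = (0.7029, 0.4134, -0.5788).
Qᵀb = (-0.6667, -1.8192).
Back-substitute: x_2 = -1.8192/5.3748 = -0.3385.
x_1 = (-0.6667 + 2.6667·(-0.3385))/3.0000 = -0.5231.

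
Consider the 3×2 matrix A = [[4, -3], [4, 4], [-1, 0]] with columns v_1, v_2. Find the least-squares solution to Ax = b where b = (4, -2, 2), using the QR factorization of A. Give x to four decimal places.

x = (0.2843, -0.8455)

e_1 = v_1/‖v_1‖ = (4, 4, -1)/5.7446 = (0.6963, 0.6963, -0.1741).
r_{12} = e_1·v_2 = 0.6963.
u_2 = v_2 − 0.6963·e_1 = (-3.4848, 3.5152, 0.1212).
‖u_2‖ = 4.9513, so e_2 = (-0.7038, 0.7099, 0.0245).
Qᵀb = (1.0445, -4.1862).
Back-substitute: x_2 = -4.1862/4.9513 = -0.8455.
x_1 = (1.0445 − 0.6963·(-0.8455))/5.7446 = 0.2843.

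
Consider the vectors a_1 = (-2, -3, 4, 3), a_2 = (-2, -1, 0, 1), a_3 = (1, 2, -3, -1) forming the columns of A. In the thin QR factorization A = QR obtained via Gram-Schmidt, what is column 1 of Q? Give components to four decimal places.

a_1 = (-2, -3, 4, 3); ‖a_1‖ = 6.1644, so q_1 = (-0.3244, -0.4867, 0.6489, 0.4867).

q_1 = (-0.3244, -0.4867, 0.6489, 0.4867)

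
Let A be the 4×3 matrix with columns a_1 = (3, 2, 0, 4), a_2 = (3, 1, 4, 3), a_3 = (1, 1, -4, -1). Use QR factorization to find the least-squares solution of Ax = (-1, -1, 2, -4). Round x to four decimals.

x = (-1.6855, 1.1815, 0.7056)

a_1 = (3, 2, 0, 4); ‖a_1‖ = 5.3852, so q_1 = (0.5571, 0.3714, 0.0000, 0.7428).
q_1·a_2 = 0.5571·3 + 0.3714·1 + 0.0000·4 + 0.7428·3 = 4.2710.
u_2 = a_2 − 4.2710·q_1 = (0.6207, -0.5862, 4.0000, -0.1724).
‖u_2‖ = 4.0937, so q_2 = (0.1516, -0.1432, 0.9771, -0.0421).
q_1·a_3 = 0.5571·1 + 0.3714·1 + 0.0000·(-4) + 0.7428·(-1) = 0.1857; q_2·a_3 = 0.1516·1 + (-0.1432)·1 + 0.9771·(-4) + (-0.0421)·(-1) = -3.8579.
u_3 = a_3 − 0.1857·q_1 + 3.8579·q_2 = (1.4815, 0.3786, -0.2305, -1.3004).
‖u_3‖ = 2.0205, so q_3 = (0.7332, 0.1874, -0.1141, -0.6436).
Qᵀb = (-3.8996, 2.1143, 1.4257).
Back-substitute: x_3 = 1.4257/2.0205 = 0.7056.
x_2 = (2.1143 + 3.8579·0.7056)/4.0937 = 1.1815.
x_1 = (-3.8996 − 4.2710·1.1815 − 0.1857·0.7056)/5.3852 = -1.6855.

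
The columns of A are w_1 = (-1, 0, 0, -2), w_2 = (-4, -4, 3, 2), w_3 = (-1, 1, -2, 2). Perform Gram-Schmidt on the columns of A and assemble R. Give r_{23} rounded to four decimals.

r_{23} = -0.2981

q_1 = w_1/‖w_1‖ = (-1, 0, 0, -2)/2.2361 = (-0.4472, 0.0000, 0.0000, -0.8944).
r_{12} = q_1·w_2 = 0.0000.
u_2 = w_2 + 0.0000·q_1 = (-4.0000, -4.0000, 3.0000, 2.0000).
‖u_2‖ = 6.7082, so q_2 = (-0.5963, -0.5963, 0.4472, 0.2981).
r_{23} = q_2·w_3 = -0.2981.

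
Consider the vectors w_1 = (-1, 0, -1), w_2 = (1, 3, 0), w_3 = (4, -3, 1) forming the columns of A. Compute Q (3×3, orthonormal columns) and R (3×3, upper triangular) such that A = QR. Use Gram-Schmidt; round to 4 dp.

q_1 = w_1/‖w_1‖ = (-1, 0, -1)/1.4142 = (-0.7071, 0.0000, -0.7071).
r_{12} = q_1·w_2 = -0.7071.
u_2 = w_2 + 0.7071·q_1 = (0.5000, 3.0000, -0.5000).
‖u_2‖ = 3.0822, so q_2 = (0.1622, 0.9733, -0.1622).
r_{13} = q_1·w_3 = -3.5355; r_{23} = q_2·w_3 = -2.4333.
u_3 = w_3 + 3.5355·q_1 + 2.4333·q_2 = (1.8947, -0.6316, -1.8947).
‖u_3‖ = 2.7530, so q_3 = (0.6882, -0.2294, -0.6882).

Q = [[-0.7071, 0.1622, 0.6882], [0.0000, 0.9733, -0.2294], [-0.7071, -0.1622, -0.6882]], R = [[1.4142, -0.7071, -3.5355], [0.0000, 3.0822, -2.4333], [0.0000, 0.0000, 2.7530]]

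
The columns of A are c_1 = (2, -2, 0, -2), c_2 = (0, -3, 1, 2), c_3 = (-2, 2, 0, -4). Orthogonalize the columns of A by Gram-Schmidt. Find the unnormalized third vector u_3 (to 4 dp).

q_1 = c_1/‖c_1‖ = (2, -2, 0, -2)/3.4641 = (0.5774, -0.5774, 0.0000, -0.5774).
r_{12} = q_1·c_2 = 0.5774.
u_2 = c_2 − 0.5774·q_1 = (-0.3333, -2.6667, 1.0000, 2.3333).
‖u_2‖ = 3.6968, so q_2 = (-0.0902, -0.7213, 0.2705, 0.6312).
r_{13} = q_1·c_3 = 0.0000; r_{23} = q_2·c_3 = -3.7870.
u_3 = c_3 + 0.0000·q_1 + 3.7870·q_2 = (-2.3415, -0.7317, 1.0244, -1.6098).

u_3 = (-2.3415, -0.7317, 1.0244, -1.6098)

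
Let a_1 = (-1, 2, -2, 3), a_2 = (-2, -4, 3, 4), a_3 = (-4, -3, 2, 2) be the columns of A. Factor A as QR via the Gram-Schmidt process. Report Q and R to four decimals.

Q = [[-0.2357, -0.2981, -0.9205], [0.4714, -0.5963, 0.0082], [-0.4714, 0.4472, -0.0986], [0.7071, 0.5963, -0.3781]], R = [[4.2426, 0.0000, 0.0000], [0.0000, 6.7082, 5.0684], [0.0000, 0.0000, 2.7039]]

q_1 = a_1/‖a_1‖ = (-1, 2, -2, 3)/4.2426 = (-0.2357, 0.4714, -0.4714, 0.7071).
r_{12} = q_1·a_2 = 0.0000.
u_2 = a_2 + 0.0000·q_1 = (-2.0000, -4.0000, 3.0000, 4.0000).
‖u_2‖ = 6.7082, so q_2 = (-0.2981, -0.5963, 0.4472, 0.5963).
r_{13} = q_1·a_3 = 0.0000; r_{23} = q_2·a_3 = 5.0684.
u_3 = a_3 + 0.0000·q_1 − 5.0684·q_2 = (-2.4889, 0.0222, -0.2667, -1.0222).
‖u_3‖ = 2.7039, so q_3 = (-0.9205, 0.0082, -0.0986, -0.3781).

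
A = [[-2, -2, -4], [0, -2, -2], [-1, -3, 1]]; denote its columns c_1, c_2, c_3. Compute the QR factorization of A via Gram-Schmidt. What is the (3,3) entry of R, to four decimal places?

c_1 = (-2, 0, -1); ‖c_1‖ = 2.2361, so q_1 = (-0.8944, 0.0000, -0.4472).
q_1·c_2 = (-0.8944)·(-2) + 0.0000·(-2) + (-0.4472)·(-3) = 3.1305.
u_2 = c_2 − 3.1305·q_1 = (0.8000, -2.0000, -1.6000).
‖u_2‖ = 2.6833, so q_2 = (0.2981, -0.7454, -0.5963).
q_1·c_3 = (-0.8944)·(-4) + 0.0000·(-2) + (-0.4472)·1 = 3.1305; q_2·c_3 = 0.2981·(-4) + (-0.7454)·(-2) + (-0.5963)·1 = -0.2981.
u_3 = c_3 − 3.1305·q_1 + 0.2981·q_2 = (-1.1111, -2.2222, 2.2222).
r_{33} = ‖u_3‖ = 3.3333.

r_{33} = 3.3333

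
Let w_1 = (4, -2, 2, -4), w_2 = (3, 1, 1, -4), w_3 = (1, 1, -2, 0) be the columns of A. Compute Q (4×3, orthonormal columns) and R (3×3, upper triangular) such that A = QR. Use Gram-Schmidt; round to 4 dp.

w_1 = (4, -2, 2, -4); ‖w_1‖ = 6.3246, so q_1 = (0.6325, -0.3162, 0.3162, -0.6325).
q_1·w_2 = 0.6325·3 + (-0.3162)·1 + 0.3162·1 + (-0.6325)·(-4) = 4.4272.
u_2 = w_2 − 4.4272·q_1 = (0.2000, 2.4000, -0.4000, -1.2000).
‖u_2‖ = 2.7203, so q_2 = (0.0735, 0.8823, -0.1470, -0.4411).
q_1·w_3 = 0.6325·1 + (-0.3162)·1 + 0.3162·(-2) + (-0.6325)·0 = -0.3162; q_2·w_3 = 0.0735·1 + 0.8823·1 + (-0.1470)·(-2) + (-0.4411)·0 = 1.2499.
u_3 = w_3 + 0.3162·q_1 − 1.2499·q_2 = (1.1081, -0.2027, -1.7162, 0.3514).
‖u_3‖ = 2.0827, so q_3 = (0.5320, -0.0973, -0.8240, 0.1687).

Q = [[0.6325, 0.0735, 0.5320], [-0.3162, 0.8823, -0.0973], [0.3162, -0.1470, -0.8240], [-0.6325, -0.4411, 0.1687]], R = [[6.3246, 4.4272, -0.3162], [0.0000, 2.7203, 1.2499], [0.0000, 0.0000, 2.0827]]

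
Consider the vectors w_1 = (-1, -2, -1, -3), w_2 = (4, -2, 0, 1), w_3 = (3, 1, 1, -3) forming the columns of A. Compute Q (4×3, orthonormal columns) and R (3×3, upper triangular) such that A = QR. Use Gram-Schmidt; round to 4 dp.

q_1 = w_1/‖w_1‖ = (-1, -2, -1, -3)/3.8730 = (-0.2582, -0.5164, -0.2582, -0.7746).
r_{12} = q_1·w_2 = -0.7746.
u_2 = w_2 + 0.7746·q_1 = (3.8000, -2.4000, -0.2000, 0.4000).
‖u_2‖ = 4.5166, so q_2 = (0.8413, -0.5314, -0.0443, 0.0886).
r_{13} = q_1·w_3 = 0.7746; r_{23} = q_2·w_3 = 1.6827.
u_3 = w_3 − 0.7746·q_1 − 1.6827·q_2 = (1.7843, 2.2941, 1.2745, -2.5490).
‖u_3‖ = 4.0705, so q_3 = (0.4384, 0.5636, 0.3131, -0.6262).

Q = [[-0.2582, 0.8413, 0.4384], [-0.5164, -0.5314, 0.5636], [-0.2582, -0.0443, 0.3131], [-0.7746, 0.0886, -0.6262]], R = [[3.8730, -0.7746, 0.7746], [0.0000, 4.5166, 1.6827], [0.0000, 0.0000, 4.0705]]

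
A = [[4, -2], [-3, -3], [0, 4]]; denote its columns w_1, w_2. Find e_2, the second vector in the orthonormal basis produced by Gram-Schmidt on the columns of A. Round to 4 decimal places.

w_1 = (4, -3, 0); ‖w_1‖ = 5.0000, so e_1 = (0.8000, -0.6000, 0.0000).
e_1·w_2 = 0.8000·(-2) + (-0.6000)·(-3) + 0.0000·4 = 0.2000.
u_2 = w_2 − 0.2000·e_1 = (-2.1600, -2.8800, 4.0000).
‖u_2‖ = 5.3814, so e_2 = (-0.4014, -0.5352, 0.7433).

e_2 = (-0.4014, -0.5352, 0.7433)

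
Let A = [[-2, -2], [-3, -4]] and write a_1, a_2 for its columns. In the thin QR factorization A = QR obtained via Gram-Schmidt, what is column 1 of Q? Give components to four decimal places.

a_1 = (-2, -3); ‖a_1‖ = 3.6056, so e_1 = (-0.5547, -0.8321).

e_1 = (-0.5547, -0.8321)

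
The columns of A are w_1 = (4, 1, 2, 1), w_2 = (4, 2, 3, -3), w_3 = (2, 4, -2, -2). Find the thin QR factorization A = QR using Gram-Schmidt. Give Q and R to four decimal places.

w_1 = (4, 1, 2, 1); ‖w_1‖ = 4.6904, so q_1 = (0.8528, 0.2132, 0.4264, 0.2132).
q_1·w_2 = 0.8528·4 + 0.2132·2 + 0.4264·3 + 0.2132·(-3) = 4.4772.
u_2 = w_2 − 4.4772·q_1 = (0.1818, 1.0455, 1.0909, -3.9545).
‖u_2‖ = 4.2373, so q_2 = (0.0429, 0.2467, 0.2575, -0.9333).
q_1·w_3 = 0.8528·2 + 0.2132·4 + 0.4264·(-2) + 0.2132·(-2) = 1.2792; q_2·w_3 = 0.0429·2 + 0.2467·4 + 0.2575·(-2) + (-0.9333)·(-2) = 2.4244.
u_3 = w_3 − 1.2792·q_1 − 2.4244·q_2 = (0.8051, 3.1291, -3.1696, -0.0101).
‖u_3‖ = 4.5262, so q_3 = (0.1779, 0.6913, -0.7003, -0.0022).

Q = [[0.8528, 0.0429, 0.1779], [0.2132, 0.2467, 0.6913], [0.4264, 0.2575, -0.7003], [0.2132, -0.9333, -0.0022]], R = [[4.6904, 4.4772, 1.2792], [0.0000, 4.2373, 2.4244], [0.0000, 0.0000, 4.5262]]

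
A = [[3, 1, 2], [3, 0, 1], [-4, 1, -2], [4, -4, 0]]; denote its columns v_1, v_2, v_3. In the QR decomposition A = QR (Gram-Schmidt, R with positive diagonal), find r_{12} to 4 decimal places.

r_{12} = -2.4042

q_1 = v_1/‖v_1‖ = (3, 3, -4, 4)/7.0711 = (0.4243, 0.4243, -0.5657, 0.5657).
r_{12} = q_1·v_2 = -2.4042.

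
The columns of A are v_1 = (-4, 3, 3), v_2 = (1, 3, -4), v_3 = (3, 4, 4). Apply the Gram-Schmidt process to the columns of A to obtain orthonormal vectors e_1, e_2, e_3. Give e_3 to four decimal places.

e_3 = (0.7267, 0.4499, 0.5191)

v_1 = (-4, 3, 3); ‖v_1‖ = 5.8310, so e_1 = (-0.6860, 0.5145, 0.5145).
e_1·v_2 = (-0.6860)·1 + 0.5145·3 + 0.5145·(-4) = -1.2005.
u_2 = v_2 + 1.2005·e_1 = (0.1765, 3.6176, -3.3824).
‖u_2‖ = 4.9557, so e_2 = (0.0356, 0.7300, -0.6825).
e_1·v_3 = (-0.6860)·3 + 0.5145·4 + 0.5145·4 = 2.0580; e_2·v_3 = 0.0356·3 + 0.7300·4 + (-0.6825)·4 = 0.2967.
u_3 = v_3 − 2.0580·e_1 − 0.2967·e_2 = (4.4012, 2.7246, 3.1437).
‖u_3‖ = 6.0561, so e_3 = (0.7267, 0.4499, 0.5191).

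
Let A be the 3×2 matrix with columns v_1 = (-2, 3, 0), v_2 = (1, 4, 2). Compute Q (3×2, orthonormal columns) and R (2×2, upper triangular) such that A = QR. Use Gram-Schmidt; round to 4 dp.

Q = [[-0.5547, 0.6959], [0.8321, 0.4639], [0.0000, 0.5482]], R = [[3.6056, 2.7735], [0.0000, 3.6480]]

v_1 = (-2, 3, 0); ‖v_1‖ = 3.6056, so q_1 = (-0.5547, 0.8321, 0.0000).
q_1·v_2 = (-0.5547)·1 + 0.8321·4 + 0.0000·2 = 2.7735.
u_2 = v_2 − 2.7735·q_1 = (2.5385, 1.6923, 2.0000).
‖u_2‖ = 3.6480, so q_2 = (0.6959, 0.4639, 0.5482).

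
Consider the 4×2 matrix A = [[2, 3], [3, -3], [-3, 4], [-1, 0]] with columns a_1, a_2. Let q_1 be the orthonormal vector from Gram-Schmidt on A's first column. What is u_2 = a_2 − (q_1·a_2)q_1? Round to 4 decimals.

u_2 = (4.3043, -1.0435, 2.0435, -0.6522)

a_1 = (2, 3, -3, -1); ‖a_1‖ = 4.7958, so q_1 = (0.4170, 0.6255, -0.6255, -0.2085).
q_1·a_2 = 0.4170·3 + 0.6255·(-3) + (-0.6255)·4 + (-0.2085)·0 = -3.1277.
u_2 = a_2 + 3.1277·q_1 = (4.3043, -1.0435, 2.0435, -0.6522).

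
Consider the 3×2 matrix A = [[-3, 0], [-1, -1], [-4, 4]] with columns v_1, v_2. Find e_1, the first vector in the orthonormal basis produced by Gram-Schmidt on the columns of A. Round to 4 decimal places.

e_1 = (-0.5883, -0.1961, -0.7845)

v_1 = (-3, -1, -4); ‖v_1‖ = 5.0990, so e_1 = (-0.5883, -0.1961, -0.7845).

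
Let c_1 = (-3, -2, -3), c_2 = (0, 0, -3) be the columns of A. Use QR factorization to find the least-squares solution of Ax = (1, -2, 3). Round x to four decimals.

c_1 = (-3, -2, -3); ‖c_1‖ = 4.6904, so q_1 = (-0.6396, -0.4264, -0.6396).
q_1·c_2 = (-0.6396)·0 + (-0.4264)·0 + (-0.6396)·(-3) = 1.9188.
u_2 = c_2 − 1.9188·q_1 = (1.2273, 0.8182, -1.7727).
‖u_2‖ = 2.3061, so q_2 = (0.5322, 0.3548, -0.7687).
Qᵀb = (-1.7056, -2.4835).
Back-substitute: x_2 = -2.4835/2.3061 = -1.0769.
x_1 = (-1.7056 − 1.9188·(-1.0769))/4.6904 = 0.0769.

x = (0.0769, -1.0769)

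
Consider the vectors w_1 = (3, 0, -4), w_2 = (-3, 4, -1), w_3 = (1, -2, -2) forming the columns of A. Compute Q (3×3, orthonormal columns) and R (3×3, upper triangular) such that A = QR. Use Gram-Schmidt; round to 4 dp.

e_1 = w_1/‖w_1‖ = (3, 0, -4)/5.0000 = (0.6000, 0.0000, -0.8000).
r_{12} = e_1·w_2 = -1.0000.
u_2 = w_2 + 1.0000·e_1 = (-2.4000, 4.0000, -1.8000).
‖u_2‖ = 5.0000, so e_2 = (-0.4800, 0.8000, -0.3600).
r_{13} = e_1·w_3 = 2.2000; r_{23} = e_2·w_3 = -1.3600.
u_3 = w_3 − 2.2000·e_1 + 1.3600·e_2 = (-0.9728, -0.9120, -0.7296).
‖u_3‖ = 1.5200, so e_3 = (-0.6400, -0.6000, -0.4800).

Q = [[0.6000, -0.4800, -0.6400], [0.0000, 0.8000, -0.6000], [-0.8000, -0.3600, -0.4800]], R = [[5.0000, -1.0000, 2.2000], [0.0000, 5.0000, -1.3600], [0.0000, 0.0000, 1.5200]]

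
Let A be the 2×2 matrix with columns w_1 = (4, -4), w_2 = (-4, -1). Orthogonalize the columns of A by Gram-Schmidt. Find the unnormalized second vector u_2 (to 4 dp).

w_1 = (4, -4); ‖w_1‖ = 5.6569, so e_1 = (0.7071, -0.7071).
e_1·w_2 = 0.7071·(-4) + (-0.7071)·(-1) = -2.1213.
u_2 = w_2 + 2.1213·e_1 = (-2.5000, -2.5000).

u_2 = (-2.5000, -2.5000)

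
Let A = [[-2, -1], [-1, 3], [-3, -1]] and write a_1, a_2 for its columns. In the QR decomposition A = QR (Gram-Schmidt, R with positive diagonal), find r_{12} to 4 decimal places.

r_{12} = 0.5345

a_1 = (-2, -1, -3); ‖a_1‖ = 3.7417, so e_1 = (-0.5345, -0.2673, -0.8018).
r_{12} = e_1·a_2 = 0.5345.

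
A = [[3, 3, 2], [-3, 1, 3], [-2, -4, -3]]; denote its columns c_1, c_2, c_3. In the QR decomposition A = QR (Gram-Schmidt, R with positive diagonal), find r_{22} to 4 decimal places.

e_1 = c_1/‖c_1‖ = (3, -3, -2)/4.6904 = (0.6396, -0.6396, -0.4264).
r_{12} = e_1·c_2 = 2.9848.
u_2 = c_2 − 2.9848·e_1 = (1.0909, 2.9091, -2.7273).
r_{22} = ‖u_2‖ = 4.1341.

r_{22} = 4.1341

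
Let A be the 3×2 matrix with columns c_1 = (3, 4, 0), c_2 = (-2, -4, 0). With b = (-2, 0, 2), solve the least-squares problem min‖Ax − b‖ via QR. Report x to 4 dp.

q_1 = c_1/‖c_1‖ = (3, 4, 0)/5.0000 = (0.6000, 0.8000, 0.0000).
r_{12} = q_1·c_2 = -4.4000.
u_2 = c_2 + 4.4000·q_1 = (0.6400, -0.4800, 0.0000).
‖u_2‖ = 0.8000, so q_2 = (0.8000, -0.6000, 0.0000).
Qᵀb = (-1.2000, -1.6000).
Back-substitute: x_2 = -1.6000/0.8000 = -2.0000.
x_1 = (-1.2000 + 4.4000·(-2.0000))/5.0000 = -2.0000.

x = (-2.0000, -2.0000)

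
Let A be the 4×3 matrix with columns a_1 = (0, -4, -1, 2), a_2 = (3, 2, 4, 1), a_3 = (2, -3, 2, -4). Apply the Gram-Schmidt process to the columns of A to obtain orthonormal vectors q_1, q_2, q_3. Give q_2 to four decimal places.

a_1 = (0, -4, -1, 2); ‖a_1‖ = 4.5826, so q_1 = (0.0000, -0.8729, -0.2182, 0.4364).
q_1·a_2 = 0.0000·3 + (-0.8729)·2 + (-0.2182)·4 + 0.4364·1 = -2.1822.
u_2 = a_2 + 2.1822·q_1 = (3.0000, 0.0952, 3.5238, 1.9524).
‖u_2‖ = 5.0238, so q_2 = (0.5972, 0.0190, 0.7014, 0.3886).

q_2 = (0.5972, 0.0190, 0.7014, 0.3886)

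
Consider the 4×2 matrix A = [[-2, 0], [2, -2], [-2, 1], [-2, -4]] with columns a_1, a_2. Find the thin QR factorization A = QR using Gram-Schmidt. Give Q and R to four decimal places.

Q = [[-0.5000, 0.0549], [0.5000, -0.4939], [-0.5000, 0.2744], [-0.5000, -0.8232]], R = [[4.0000, 0.5000], [0.0000, 4.5552]]

e_1 = a_1/‖a_1‖ = (-2, 2, -2, -2)/4.0000 = (-0.5000, 0.5000, -0.5000, -0.5000).
r_{12} = e_1·a_2 = 0.5000.
u_2 = a_2 − 0.5000·e_1 = (0.2500, -2.2500, 1.2500, -3.7500).
‖u_2‖ = 4.5552, so e_2 = (0.0549, -0.4939, 0.2744, -0.8232).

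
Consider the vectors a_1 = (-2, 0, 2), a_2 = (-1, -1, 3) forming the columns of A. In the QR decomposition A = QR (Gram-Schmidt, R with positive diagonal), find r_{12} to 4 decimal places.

a_1 = (-2, 0, 2); ‖a_1‖ = 2.8284, so e_1 = (-0.7071, 0.0000, 0.7071).
r_{12} = e_1·a_2 = 2.8284.

r_{12} = 2.8284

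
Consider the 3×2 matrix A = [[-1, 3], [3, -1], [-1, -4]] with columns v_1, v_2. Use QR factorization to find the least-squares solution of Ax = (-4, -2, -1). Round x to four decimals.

v_1 = (-1, 3, -1); ‖v_1‖ = 3.3166, so e_1 = (-0.3015, 0.9045, -0.3015).
e_1·v_2 = (-0.3015)·3 + 0.9045·(-1) + (-0.3015)·(-4) = -0.6030.
u_2 = v_2 + 0.6030·e_1 = (2.8182, -0.4545, -4.1818).
‖u_2‖ = 5.0632, so e_2 = (0.5566, -0.0898, -0.8259).
Qᵀb = (-0.3015, -1.2209).
Back-substitute: x_2 = -1.2209/5.0632 = -0.2411.
x_1 = (-0.3015 + 0.6030·(-0.2411))/3.3166 = -0.1348.

x = (-0.1348, -0.2411)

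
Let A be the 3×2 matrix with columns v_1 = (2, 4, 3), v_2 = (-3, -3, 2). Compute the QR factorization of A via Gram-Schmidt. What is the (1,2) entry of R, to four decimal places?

r_{12} = -2.2283

q_1 = v_1/‖v_1‖ = (2, 4, 3)/5.3852 = (0.3714, 0.7428, 0.5571).
r_{12} = q_1·v_2 = -2.2283.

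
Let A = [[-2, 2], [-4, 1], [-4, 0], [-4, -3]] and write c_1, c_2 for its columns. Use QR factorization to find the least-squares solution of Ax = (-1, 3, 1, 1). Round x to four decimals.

e_1 = c_1/‖c_1‖ = (-2, -4, -4, -4)/7.2111 = (-0.2774, -0.5547, -0.5547, -0.5547).
r_{12} = e_1·c_2 = 0.5547.
u_2 = c_2 − 0.5547·e_1 = (2.1538, 1.3077, 0.3077, -2.6923).
‖u_2‖ = 3.7003, so e_2 = (0.5821, 0.3534, 0.0832, -0.7276).
Qᵀb = (-2.4962, -0.1663).
Back-substitute: x_2 = -0.1663/3.7003 = -0.0449.
x_1 = (-2.4962 − 0.5547·(-0.0449))/7.2111 = -0.3427.

x = (-0.3427, -0.0449)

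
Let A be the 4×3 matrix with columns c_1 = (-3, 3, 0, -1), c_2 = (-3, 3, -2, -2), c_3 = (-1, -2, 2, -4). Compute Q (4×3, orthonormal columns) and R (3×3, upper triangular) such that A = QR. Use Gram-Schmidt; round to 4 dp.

c_1 = (-3, 3, 0, -1); ‖c_1‖ = 4.3589, so q_1 = (-0.6882, 0.6882, 0.0000, -0.2294).
q_1·c_2 = (-0.6882)·(-3) + 0.6882·3 + 0.0000·(-2) + (-0.2294)·(-2) = 4.5883.
u_2 = c_2 − 4.5883·q_1 = (0.1579, -0.1579, -2.0000, -0.9474).
‖u_2‖ = 2.2243, so q_2 = (0.0710, -0.0710, -0.8992, -0.4259).
q_1·c_3 = (-0.6882)·(-1) + 0.6882·(-2) + 0.0000·2 + (-0.2294)·(-4) = 0.2294; q_2·c_3 = 0.0710·(-1) + (-0.0710)·(-2) + (-0.8992)·2 + (-0.4259)·(-4) = -0.0237.
u_3 = c_3 − 0.2294·q_1 + 0.0237·q_2 = (-0.8404, -2.1596, 1.9787, -3.9574).
‖u_3‖ = 4.9947, so q_3 = (-0.1683, -0.4324, 0.3962, -0.7923).

Q = [[-0.6882, 0.0710, -0.1683], [0.6882, -0.0710, -0.4324], [0.0000, -0.8992, 0.3962], [-0.2294, -0.4259, -0.7923]], R = [[4.3589, 4.5883, 0.2294], [0.0000, 2.2243, -0.0237], [0.0000, 0.0000, 4.9947]]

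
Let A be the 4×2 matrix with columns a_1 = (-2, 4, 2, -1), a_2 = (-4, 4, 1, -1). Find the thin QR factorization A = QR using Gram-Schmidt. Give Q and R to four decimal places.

a_1 = (-2, 4, 2, -1); ‖a_1‖ = 5.0000, so e_1 = (-0.4000, 0.8000, 0.4000, -0.2000).
e_1·a_2 = (-0.4000)·(-4) + 0.8000·4 + 0.4000·1 + (-0.2000)·(-1) = 5.4000.
u_2 = a_2 − 5.4000·e_1 = (-1.8400, -0.3200, -1.1600, 0.0800).
‖u_2‖ = 2.2000, so e_2 = (-0.8364, -0.1455, -0.5273, 0.0364).

Q = [[-0.4000, -0.8364], [0.8000, -0.1455], [0.4000, -0.5273], [-0.2000, 0.0364]], R = [[5.0000, 5.4000], [0.0000, 2.2000]]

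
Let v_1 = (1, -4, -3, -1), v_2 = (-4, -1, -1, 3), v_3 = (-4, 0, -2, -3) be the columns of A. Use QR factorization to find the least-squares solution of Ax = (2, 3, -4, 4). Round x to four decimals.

x = (0.0241, 0.3619, -0.5303)

e_1 = v_1/‖v_1‖ = (1, -4, -3, -1)/5.1962 = (0.1925, -0.7698, -0.5774, -0.1925).
r_{12} = e_1·v_2 = 0.0000.
u_2 = v_2 + 0.0000·e_1 = (-4.0000, -1.0000, -1.0000, 3.0000).
‖u_2‖ = 5.1962, so e_2 = (-0.7698, -0.1925, -0.1925, 0.5774).
r_{13} = e_1·v_3 = 0.9623; r_{23} = e_2·v_3 = 1.7321.
u_3 = v_3 − 0.9623·e_1 − 1.7321·e_2 = (-2.8519, 1.0741, -1.1111, -3.8148).
‖u_3‖ = 5.0074, so e_3 = (-0.5695, 0.2145, -0.2219, -0.7618).
Qᵀb = (-0.3849, 0.9623, -2.6553).
Back-substitute: x_3 = -2.6553/5.0074 = -0.5303.
x_2 = (0.9623 − 1.7321·(-0.5303))/5.1962 = 0.3619.
x_1 = (-0.3849 + 0.0000·0.3619 − 0.9623·(-0.5303))/5.1962 = 0.0241.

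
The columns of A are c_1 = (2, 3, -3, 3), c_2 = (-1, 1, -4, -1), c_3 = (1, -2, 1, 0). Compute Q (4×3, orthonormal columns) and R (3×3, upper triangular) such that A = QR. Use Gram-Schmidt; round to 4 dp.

Q = [[0.3592, -0.4142, 0.5531], [0.5388, 0.0081, -0.7588], [-0.5388, -0.7635, -0.3404], [0.5388, -0.4954, 0.0496]], R = [[5.5678, 1.7961, -1.2572], [0.0000, 3.9717, -1.1939], [0.0000, 0.0000, 1.7303]]

c_1 = (2, 3, -3, 3); ‖c_1‖ = 5.5678, so e_1 = (0.3592, 0.5388, -0.5388, 0.5388).
e_1·c_2 = 0.3592·(-1) + 0.5388·1 + (-0.5388)·(-4) + 0.5388·(-1) = 1.7961.
u_2 = c_2 − 1.7961·e_1 = (-1.6452, 0.0323, -3.0323, -1.9677).
‖u_2‖ = 3.9717, so e_2 = (-0.4142, 0.0081, -0.7635, -0.4954).
e_1·c_3 = 0.3592·1 + 0.5388·(-2) + (-0.5388)·1 + 0.5388·0 = -1.2572; e_2·c_3 = (-0.4142)·1 + 0.0081·(-2) + (-0.7635)·1 + (-0.4954)·0 = -1.1939.
u_3 = c_3 + 1.2572·e_1 + 1.1939·e_2 = (0.9571, -1.3129, -0.5890, 0.0859).
‖u_3‖ = 1.7303, so e_3 = (0.5531, -0.7588, -0.3404, 0.0496).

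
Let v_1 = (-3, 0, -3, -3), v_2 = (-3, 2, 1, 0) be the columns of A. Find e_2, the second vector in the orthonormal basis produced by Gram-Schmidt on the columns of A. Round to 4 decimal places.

e_2 = (-0.6556, 0.5620, 0.4683, 0.1873)

e_1 = v_1/‖v_1‖ = (-3, 0, -3, -3)/5.1962 = (-0.5774, 0.0000, -0.5774, -0.5774).
r_{12} = e_1·v_2 = 1.1547.
u_2 = v_2 − 1.1547·e_1 = (-2.3333, 2.0000, 1.6667, 0.6667).
‖u_2‖ = 3.5590, so e_2 = (-0.6556, 0.5620, 0.4683, 0.1873).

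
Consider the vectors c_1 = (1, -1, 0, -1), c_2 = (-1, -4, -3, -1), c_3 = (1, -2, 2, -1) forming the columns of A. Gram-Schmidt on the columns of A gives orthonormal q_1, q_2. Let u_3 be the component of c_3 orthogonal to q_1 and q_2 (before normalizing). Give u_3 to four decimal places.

q_1 = c_1/‖c_1‖ = (1, -1, 0, -1)/1.7321 = (0.5774, -0.5774, 0.0000, -0.5774).
r_{12} = q_1·c_2 = 2.3094.
u_2 = c_2 − 2.3094·q_1 = (-2.3333, -2.6667, -3.0000, 0.3333).
‖u_2‖ = 4.6547, so q_2 = (-0.5013, -0.5729, -0.6445, 0.0716).
r_{13} = q_1·c_3 = 2.3094; r_{23} = q_2·c_3 = -0.7161.
u_3 = c_3 − 2.3094·q_1 + 0.7161·q_2 = (-0.6923, -1.0769, 1.5385, 0.3846).

u_3 = (-0.6923, -1.0769, 1.5385, 0.3846)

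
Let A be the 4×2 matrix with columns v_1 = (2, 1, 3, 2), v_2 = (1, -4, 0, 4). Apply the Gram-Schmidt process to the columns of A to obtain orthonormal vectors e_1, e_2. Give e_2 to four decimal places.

v_1 = (2, 1, 3, 2); ‖v_1‖ = 4.2426, so e_1 = (0.4714, 0.2357, 0.7071, 0.4714).
e_1·v_2 = 0.4714·1 + 0.2357·(-4) + 0.7071·0 + 0.4714·4 = 1.4142.
u_2 = v_2 − 1.4142·e_1 = (0.3333, -4.3333, -1.0000, 3.3333).
‖u_2‖ = 5.5678, so e_2 = (0.0599, -0.7783, -0.1796, 0.5987).

e_2 = (0.0599, -0.7783, -0.1796, 0.5987)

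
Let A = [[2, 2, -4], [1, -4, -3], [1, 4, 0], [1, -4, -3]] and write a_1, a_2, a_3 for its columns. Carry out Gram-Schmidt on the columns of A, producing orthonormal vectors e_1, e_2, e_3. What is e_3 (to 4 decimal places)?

e_1 = a_1/‖a_1‖ = (2, 1, 1, 1)/2.6458 = (0.7559, 0.3780, 0.3780, 0.3780).
r_{12} = e_1·a_2 = 0.0000.
u_2 = a_2 + 0.0000·e_1 = (2.0000, -4.0000, 4.0000, -4.0000).
‖u_2‖ = 7.2111, so e_2 = (0.2774, -0.5547, 0.5547, -0.5547).
r_{13} = e_1·a_3 = -5.2915; r_{23} = e_2·a_3 = 2.2188.
u_3 = a_3 + 5.2915·e_1 − 2.2188·e_2 = (-0.6154, 0.2308, 0.7692, 0.2308).
‖u_3‖ = 1.0377, so e_3 = (-0.5930, 0.2224, 0.7412, 0.2224).

e_3 = (-0.5930, 0.2224, 0.7412, 0.2224)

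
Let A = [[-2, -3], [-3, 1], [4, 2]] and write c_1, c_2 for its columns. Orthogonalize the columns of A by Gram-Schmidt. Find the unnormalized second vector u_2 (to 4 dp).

u_2 = (-2.2414, 2.1379, 0.4828)

e_1 = c_1/‖c_1‖ = (-2, -3, 4)/5.3852 = (-0.3714, -0.5571, 0.7428).
r_{12} = e_1·c_2 = 2.0426.
u_2 = c_2 − 2.0426·e_1 = (-2.2414, 2.1379, 0.4828).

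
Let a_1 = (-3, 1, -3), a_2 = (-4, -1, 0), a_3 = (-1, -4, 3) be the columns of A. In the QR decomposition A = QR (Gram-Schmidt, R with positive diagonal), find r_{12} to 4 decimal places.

r_{12} = 2.5236

a_1 = (-3, 1, -3); ‖a_1‖ = 4.3589, so q_1 = (-0.6882, 0.2294, -0.6882).
r_{12} = q_1·a_2 = 2.5236.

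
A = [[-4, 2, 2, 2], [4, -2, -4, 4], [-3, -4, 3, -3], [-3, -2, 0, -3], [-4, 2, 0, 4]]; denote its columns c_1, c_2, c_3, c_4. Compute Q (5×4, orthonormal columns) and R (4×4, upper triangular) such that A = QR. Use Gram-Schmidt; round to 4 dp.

Q = [[-0.4924, 0.2918, 0.0447, 0.3542], [0.4924, -0.2918, -0.6169, 0.4780], [-0.3693, -0.7618, 0.3126, 0.4012], [-0.3693, -0.4052, -0.4912, -0.6305], [-0.4924, 0.2918, -0.5276, 0.2958]], R = [[8.1240, -0.7385, -4.0620, 1.2309], [0.0000, 5.6084, -0.5349, 4.0848], [0.0000, 0.0000, 3.4948, -3.9530], [0.0000, 0.0000, 0.0000, 4.4915]]

c_1 = (-4, 4, -3, -3, -4); ‖c_1‖ = 8.1240, so e_1 = (-0.4924, 0.4924, -0.3693, -0.3693, -0.4924).
e_1·c_2 = (-0.4924)·2 + 0.4924·(-2) + (-0.3693)·(-4) + (-0.3693)·(-2) + (-0.4924)·2 = -0.7385.
u_2 = c_2 + 0.7385·e_1 = (1.6364, -1.6364, -4.2727, -2.2727, 1.6364).
‖u_2‖ = 5.6084, so e_2 = (0.2918, -0.2918, -0.7618, -0.4052, 0.2918).
e_1·c_3 = (-0.4924)·2 + 0.4924·(-4) + (-0.3693)·3 + (-0.3693)·0 + (-0.4924)·0 = -4.0620; e_2·c_3 = 0.2918·2 + (-0.2918)·(-4) + (-0.7618)·3 + (-0.4052)·0 + 0.2918·0 = -0.5349.
u_3 = c_3 + 4.0620·e_1 + 0.5349·e_2 = (0.1561, -2.1561, 1.0925, -1.7168, -1.8439).
‖u_3‖ = 3.4948, so e_3 = (0.0447, -0.6169, 0.3126, -0.4912, -0.5276).
e_1·c_4 = (-0.4924)·2 + 0.4924·4 + (-0.3693)·(-3) + (-0.3693)·(-3) + (-0.4924)·4 = 1.2309; e_2·c_4 = 0.2918·2 + (-0.2918)·4 + (-0.7618)·(-3) + (-0.4052)·(-3) + 0.2918·4 = 4.0848; e_3·c_4 = 0.0447·2 + (-0.6169)·4 + 0.3126·(-3) + (-0.4912)·(-3) + (-0.5276)·4 = -3.9530.
u_4 = c_4 − 1.2309·e_1 − 4.0848·e_2 + 3.9530·e_3 = (1.5908, 2.1470, 1.8022, -2.8320, 1.3286).
‖u_4‖ = 4.4915, so e_4 = (0.3542, 0.4780, 0.4012, -0.6305, 0.2958).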